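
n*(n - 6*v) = n^2 - 6*n*v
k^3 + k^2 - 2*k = k*(k - 1)*(k + 2)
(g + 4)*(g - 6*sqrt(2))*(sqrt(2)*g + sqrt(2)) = sqrt(2)*g^3 - 12*g^2 + 5*sqrt(2)*g^2 - 60*g + 4*sqrt(2)*g - 48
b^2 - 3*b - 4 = (b - 4)*(b + 1)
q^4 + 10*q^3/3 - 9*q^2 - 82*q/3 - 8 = (q - 3)*(q + 1/3)*(q + 2)*(q + 4)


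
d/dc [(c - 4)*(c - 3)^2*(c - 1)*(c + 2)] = 5*c^4 - 36*c^3 + 63*c^2 + 34*c - 102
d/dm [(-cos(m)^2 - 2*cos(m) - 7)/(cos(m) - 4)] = (cos(m)^2 - 8*cos(m) - 15)*sin(m)/(cos(m) - 4)^2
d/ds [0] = 0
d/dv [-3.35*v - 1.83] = -3.35000000000000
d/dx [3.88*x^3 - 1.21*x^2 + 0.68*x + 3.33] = 11.64*x^2 - 2.42*x + 0.68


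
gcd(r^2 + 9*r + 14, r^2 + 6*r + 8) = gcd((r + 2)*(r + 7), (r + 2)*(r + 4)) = r + 2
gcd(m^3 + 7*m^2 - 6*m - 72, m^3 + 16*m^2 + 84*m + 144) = m^2 + 10*m + 24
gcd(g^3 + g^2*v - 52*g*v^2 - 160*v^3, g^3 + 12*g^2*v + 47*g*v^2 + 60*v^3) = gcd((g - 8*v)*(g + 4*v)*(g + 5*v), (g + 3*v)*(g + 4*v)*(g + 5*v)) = g^2 + 9*g*v + 20*v^2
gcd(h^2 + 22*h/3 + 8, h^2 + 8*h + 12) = h + 6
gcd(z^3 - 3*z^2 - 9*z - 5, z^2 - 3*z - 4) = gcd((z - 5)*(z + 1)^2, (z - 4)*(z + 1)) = z + 1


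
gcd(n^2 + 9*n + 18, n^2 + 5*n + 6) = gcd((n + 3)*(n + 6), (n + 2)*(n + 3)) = n + 3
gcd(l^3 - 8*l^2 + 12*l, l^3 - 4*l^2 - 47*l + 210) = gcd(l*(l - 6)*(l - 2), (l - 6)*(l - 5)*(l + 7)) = l - 6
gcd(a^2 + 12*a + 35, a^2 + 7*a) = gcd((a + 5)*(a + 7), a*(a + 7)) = a + 7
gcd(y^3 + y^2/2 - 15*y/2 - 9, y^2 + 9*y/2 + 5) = y + 2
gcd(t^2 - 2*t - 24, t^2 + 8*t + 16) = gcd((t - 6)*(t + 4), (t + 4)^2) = t + 4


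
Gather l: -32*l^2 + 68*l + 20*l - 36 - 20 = -32*l^2 + 88*l - 56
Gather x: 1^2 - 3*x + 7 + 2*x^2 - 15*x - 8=2*x^2 - 18*x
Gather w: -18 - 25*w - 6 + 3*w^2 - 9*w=3*w^2 - 34*w - 24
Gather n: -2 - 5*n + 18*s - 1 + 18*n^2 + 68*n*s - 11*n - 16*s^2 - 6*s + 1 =18*n^2 + n*(68*s - 16) - 16*s^2 + 12*s - 2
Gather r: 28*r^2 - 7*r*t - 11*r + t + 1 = 28*r^2 + r*(-7*t - 11) + t + 1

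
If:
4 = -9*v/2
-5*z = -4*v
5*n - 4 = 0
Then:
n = 4/5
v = -8/9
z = -32/45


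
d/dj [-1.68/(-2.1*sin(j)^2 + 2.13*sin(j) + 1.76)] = (3.5784 - 7.056*sin(j))*cos(j)/(-2.1*sin(j)^2 + 2.13*sin(j) + 1.76)^2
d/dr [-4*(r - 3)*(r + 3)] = -8*r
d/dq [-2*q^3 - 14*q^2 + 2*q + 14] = -6*q^2 - 28*q + 2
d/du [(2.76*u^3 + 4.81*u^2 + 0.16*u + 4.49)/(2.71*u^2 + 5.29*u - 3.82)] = (7.4796*u^4 + 29.2008*u^3 - 6.6183*u^2 - 61.0842*u - 24.3633)/(7.3441*u^4 + 28.6718*u^3 + 7.2797*u^2 - 40.4156*u + 14.5924)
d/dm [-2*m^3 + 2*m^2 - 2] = 2*m*(2 - 3*m)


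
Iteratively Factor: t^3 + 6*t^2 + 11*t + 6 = (t + 3)*(t^2 + 3*t + 2) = (t + 2)*(t + 3)*(t + 1)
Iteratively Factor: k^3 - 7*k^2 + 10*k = (k - 5)*(k^2 - 2*k) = (k - 5)*(k - 2)*(k)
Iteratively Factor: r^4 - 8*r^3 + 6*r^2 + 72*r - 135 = (r - 3)*(r^3 - 5*r^2 - 9*r + 45) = (r - 3)*(r + 3)*(r^2 - 8*r + 15) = (r - 3)^2*(r + 3)*(r - 5)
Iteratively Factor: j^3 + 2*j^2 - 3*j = (j)*(j^2 + 2*j - 3) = j*(j + 3)*(j - 1)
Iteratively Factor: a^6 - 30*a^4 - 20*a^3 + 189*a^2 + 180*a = (a - 5)*(a^5 + 5*a^4 - 5*a^3 - 45*a^2 - 36*a) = (a - 5)*(a - 3)*(a^4 + 8*a^3 + 19*a^2 + 12*a) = (a - 5)*(a - 3)*(a + 1)*(a^3 + 7*a^2 + 12*a) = (a - 5)*(a - 3)*(a + 1)*(a + 4)*(a^2 + 3*a) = (a - 5)*(a - 3)*(a + 1)*(a + 3)*(a + 4)*(a)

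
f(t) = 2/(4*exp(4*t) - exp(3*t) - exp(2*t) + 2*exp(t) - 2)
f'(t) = 2*(-16*exp(4*t) + 3*exp(3*t) + 2*exp(2*t) - 2*exp(t))/(4*exp(4*t) - exp(3*t) - exp(2*t) + 2*exp(t) - 2)^2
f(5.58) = 0.00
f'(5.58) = -0.00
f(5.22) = 0.00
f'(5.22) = -0.00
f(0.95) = 0.01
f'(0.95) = -0.05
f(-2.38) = -1.10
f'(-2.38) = -0.10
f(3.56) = 0.00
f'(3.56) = -0.00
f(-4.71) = -1.01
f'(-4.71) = -0.01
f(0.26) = 0.25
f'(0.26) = -1.17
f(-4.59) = -1.01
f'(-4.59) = -0.01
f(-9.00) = -1.00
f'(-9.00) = 0.00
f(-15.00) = -1.00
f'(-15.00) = 0.00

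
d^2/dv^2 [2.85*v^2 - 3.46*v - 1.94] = 5.70000000000000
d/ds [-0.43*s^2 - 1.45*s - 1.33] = -0.86*s - 1.45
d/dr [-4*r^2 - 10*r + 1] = -8*r - 10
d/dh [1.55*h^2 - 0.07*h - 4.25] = 3.1*h - 0.07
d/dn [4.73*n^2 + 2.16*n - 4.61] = 9.46*n + 2.16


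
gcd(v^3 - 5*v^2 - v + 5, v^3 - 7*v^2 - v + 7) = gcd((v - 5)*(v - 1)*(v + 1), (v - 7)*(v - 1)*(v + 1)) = v^2 - 1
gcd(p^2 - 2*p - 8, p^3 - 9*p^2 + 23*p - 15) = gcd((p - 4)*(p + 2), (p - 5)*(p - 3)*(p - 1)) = 1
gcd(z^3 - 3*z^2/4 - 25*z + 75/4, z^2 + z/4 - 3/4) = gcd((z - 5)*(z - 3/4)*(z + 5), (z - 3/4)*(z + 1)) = z - 3/4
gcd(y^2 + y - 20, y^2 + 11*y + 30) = y + 5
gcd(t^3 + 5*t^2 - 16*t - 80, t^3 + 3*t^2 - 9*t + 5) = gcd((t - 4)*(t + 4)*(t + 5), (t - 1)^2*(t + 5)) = t + 5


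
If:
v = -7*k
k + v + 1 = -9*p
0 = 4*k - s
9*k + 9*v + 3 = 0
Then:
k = 1/18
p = -2/27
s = 2/9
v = -7/18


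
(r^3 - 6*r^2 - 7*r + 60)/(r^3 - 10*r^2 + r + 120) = (r - 4)/(r - 8)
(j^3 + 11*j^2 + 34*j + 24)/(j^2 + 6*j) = j + 5 + 4/j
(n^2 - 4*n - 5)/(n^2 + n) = (n - 5)/n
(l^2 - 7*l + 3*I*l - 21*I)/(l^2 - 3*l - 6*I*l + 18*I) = (l^2 + l*(-7 + 3*I) - 21*I)/(l^2 + l*(-3 - 6*I) + 18*I)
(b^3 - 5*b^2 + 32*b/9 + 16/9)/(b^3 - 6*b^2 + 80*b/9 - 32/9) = (3*b + 1)/(3*b - 2)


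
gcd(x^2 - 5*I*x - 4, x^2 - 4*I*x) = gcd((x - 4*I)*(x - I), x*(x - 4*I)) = x - 4*I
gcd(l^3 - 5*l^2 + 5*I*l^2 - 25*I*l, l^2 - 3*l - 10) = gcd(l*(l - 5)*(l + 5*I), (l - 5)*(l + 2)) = l - 5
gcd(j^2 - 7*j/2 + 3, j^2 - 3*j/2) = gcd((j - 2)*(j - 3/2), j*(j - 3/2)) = j - 3/2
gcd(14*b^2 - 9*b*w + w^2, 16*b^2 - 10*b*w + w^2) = -2*b + w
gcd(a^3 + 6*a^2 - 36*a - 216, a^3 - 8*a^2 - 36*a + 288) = a^2 - 36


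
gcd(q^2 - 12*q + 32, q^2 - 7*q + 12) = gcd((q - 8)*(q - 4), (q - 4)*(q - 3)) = q - 4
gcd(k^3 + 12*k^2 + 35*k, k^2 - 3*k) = k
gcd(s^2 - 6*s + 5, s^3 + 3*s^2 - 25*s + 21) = s - 1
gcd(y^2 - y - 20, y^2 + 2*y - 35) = y - 5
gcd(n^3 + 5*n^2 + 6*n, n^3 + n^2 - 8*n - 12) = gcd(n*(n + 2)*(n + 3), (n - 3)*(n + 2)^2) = n + 2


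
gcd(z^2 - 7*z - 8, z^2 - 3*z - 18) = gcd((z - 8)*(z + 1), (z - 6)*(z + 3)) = 1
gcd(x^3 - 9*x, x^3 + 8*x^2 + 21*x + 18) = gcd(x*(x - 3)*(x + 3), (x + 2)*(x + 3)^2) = x + 3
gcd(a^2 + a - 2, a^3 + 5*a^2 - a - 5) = a - 1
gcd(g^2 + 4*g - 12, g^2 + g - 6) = g - 2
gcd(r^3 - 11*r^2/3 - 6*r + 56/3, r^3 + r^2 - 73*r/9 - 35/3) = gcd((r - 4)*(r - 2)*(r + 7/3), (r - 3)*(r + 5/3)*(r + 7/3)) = r + 7/3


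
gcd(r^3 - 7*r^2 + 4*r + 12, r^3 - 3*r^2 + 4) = r^2 - r - 2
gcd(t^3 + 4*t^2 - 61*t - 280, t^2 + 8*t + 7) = t + 7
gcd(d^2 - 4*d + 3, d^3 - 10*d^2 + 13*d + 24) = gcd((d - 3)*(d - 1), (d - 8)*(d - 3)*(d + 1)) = d - 3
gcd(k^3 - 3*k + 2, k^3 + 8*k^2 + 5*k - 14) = k^2 + k - 2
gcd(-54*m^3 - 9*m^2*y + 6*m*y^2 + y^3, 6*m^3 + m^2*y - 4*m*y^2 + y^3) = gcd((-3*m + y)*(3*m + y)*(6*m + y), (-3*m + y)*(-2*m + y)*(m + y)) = -3*m + y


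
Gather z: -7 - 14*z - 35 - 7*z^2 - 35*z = -7*z^2 - 49*z - 42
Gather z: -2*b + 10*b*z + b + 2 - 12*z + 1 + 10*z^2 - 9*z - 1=-b + 10*z^2 + z*(10*b - 21) + 2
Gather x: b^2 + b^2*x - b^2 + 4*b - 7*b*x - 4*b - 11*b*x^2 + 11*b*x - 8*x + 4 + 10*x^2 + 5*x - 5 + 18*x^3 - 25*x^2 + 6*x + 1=18*x^3 + x^2*(-11*b - 15) + x*(b^2 + 4*b + 3)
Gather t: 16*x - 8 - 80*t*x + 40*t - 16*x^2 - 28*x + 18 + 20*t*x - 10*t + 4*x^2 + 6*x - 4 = t*(30 - 60*x) - 12*x^2 - 6*x + 6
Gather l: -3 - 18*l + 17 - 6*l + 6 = 20 - 24*l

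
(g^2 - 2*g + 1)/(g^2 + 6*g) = (g^2 - 2*g + 1)/(g*(g + 6))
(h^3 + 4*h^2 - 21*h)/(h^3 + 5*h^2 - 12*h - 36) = h*(h + 7)/(h^2 + 8*h + 12)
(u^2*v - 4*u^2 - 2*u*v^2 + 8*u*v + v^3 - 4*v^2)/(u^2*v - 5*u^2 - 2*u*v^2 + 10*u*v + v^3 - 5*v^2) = (v - 4)/(v - 5)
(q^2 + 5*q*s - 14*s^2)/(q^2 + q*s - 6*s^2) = (q + 7*s)/(q + 3*s)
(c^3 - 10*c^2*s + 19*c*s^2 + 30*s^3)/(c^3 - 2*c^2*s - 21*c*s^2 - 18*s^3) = (c - 5*s)/(c + 3*s)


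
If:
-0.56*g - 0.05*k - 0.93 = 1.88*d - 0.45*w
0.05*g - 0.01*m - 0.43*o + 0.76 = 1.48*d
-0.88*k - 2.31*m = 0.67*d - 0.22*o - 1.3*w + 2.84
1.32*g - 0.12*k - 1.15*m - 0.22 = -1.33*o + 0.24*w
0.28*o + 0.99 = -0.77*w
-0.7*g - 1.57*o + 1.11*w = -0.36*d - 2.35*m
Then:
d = -0.20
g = -1.70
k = -10.85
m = 2.00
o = 2.22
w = -2.09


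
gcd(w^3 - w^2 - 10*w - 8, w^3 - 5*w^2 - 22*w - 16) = w^2 + 3*w + 2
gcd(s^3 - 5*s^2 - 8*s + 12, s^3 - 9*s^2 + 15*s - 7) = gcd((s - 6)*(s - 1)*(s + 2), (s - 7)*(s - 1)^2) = s - 1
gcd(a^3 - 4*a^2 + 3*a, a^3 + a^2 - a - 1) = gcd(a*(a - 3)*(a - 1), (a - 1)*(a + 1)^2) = a - 1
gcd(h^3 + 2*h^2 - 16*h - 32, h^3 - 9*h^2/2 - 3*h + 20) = h^2 - 2*h - 8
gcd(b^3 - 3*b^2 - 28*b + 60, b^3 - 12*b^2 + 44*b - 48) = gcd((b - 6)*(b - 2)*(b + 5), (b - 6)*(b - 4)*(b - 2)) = b^2 - 8*b + 12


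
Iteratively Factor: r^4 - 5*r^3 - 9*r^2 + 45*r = (r - 5)*(r^3 - 9*r) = r*(r - 5)*(r^2 - 9) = r*(r - 5)*(r + 3)*(r - 3)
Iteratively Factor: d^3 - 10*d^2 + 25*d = (d)*(d^2 - 10*d + 25) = d*(d - 5)*(d - 5)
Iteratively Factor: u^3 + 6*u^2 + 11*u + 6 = (u + 3)*(u^2 + 3*u + 2) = (u + 1)*(u + 3)*(u + 2)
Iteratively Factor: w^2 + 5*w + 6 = (w + 3)*(w + 2)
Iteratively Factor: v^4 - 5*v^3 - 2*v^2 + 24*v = (v + 2)*(v^3 - 7*v^2 + 12*v) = (v - 4)*(v + 2)*(v^2 - 3*v) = (v - 4)*(v - 3)*(v + 2)*(v)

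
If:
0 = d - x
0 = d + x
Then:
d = 0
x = 0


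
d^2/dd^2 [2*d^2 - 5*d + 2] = 4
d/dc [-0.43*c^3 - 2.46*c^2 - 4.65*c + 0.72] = -1.29*c^2 - 4.92*c - 4.65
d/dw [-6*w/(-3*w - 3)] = 2/(w + 1)^2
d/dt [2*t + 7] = 2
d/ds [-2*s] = -2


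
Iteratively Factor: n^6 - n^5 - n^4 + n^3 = (n)*(n^5 - n^4 - n^3 + n^2) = n*(n - 1)*(n^4 - n^2) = n^2*(n - 1)*(n^3 - n) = n^2*(n - 1)^2*(n^2 + n) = n^3*(n - 1)^2*(n + 1)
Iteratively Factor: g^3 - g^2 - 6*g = (g)*(g^2 - g - 6) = g*(g + 2)*(g - 3)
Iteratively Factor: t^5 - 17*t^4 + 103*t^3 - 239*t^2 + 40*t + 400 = (t - 5)*(t^4 - 12*t^3 + 43*t^2 - 24*t - 80) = (t - 5)*(t - 4)*(t^3 - 8*t^2 + 11*t + 20) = (t - 5)^2*(t - 4)*(t^2 - 3*t - 4) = (t - 5)^2*(t - 4)*(t + 1)*(t - 4)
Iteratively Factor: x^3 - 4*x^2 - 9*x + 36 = (x - 4)*(x^2 - 9) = (x - 4)*(x - 3)*(x + 3)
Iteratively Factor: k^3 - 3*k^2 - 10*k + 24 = (k + 3)*(k^2 - 6*k + 8) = (k - 2)*(k + 3)*(k - 4)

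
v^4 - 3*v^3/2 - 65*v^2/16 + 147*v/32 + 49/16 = (v - 2)*(v - 7/4)*(v + 1/2)*(v + 7/4)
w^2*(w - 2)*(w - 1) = w^4 - 3*w^3 + 2*w^2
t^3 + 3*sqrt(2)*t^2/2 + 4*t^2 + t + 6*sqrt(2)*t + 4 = (t + 4)*(t + sqrt(2)/2)*(t + sqrt(2))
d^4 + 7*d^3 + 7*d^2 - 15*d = d*(d - 1)*(d + 3)*(d + 5)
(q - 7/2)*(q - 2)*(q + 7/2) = q^3 - 2*q^2 - 49*q/4 + 49/2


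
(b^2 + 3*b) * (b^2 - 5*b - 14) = b^4 - 2*b^3 - 29*b^2 - 42*b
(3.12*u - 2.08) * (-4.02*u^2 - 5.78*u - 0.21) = -12.5424*u^3 - 9.672*u^2 + 11.3672*u + 0.4368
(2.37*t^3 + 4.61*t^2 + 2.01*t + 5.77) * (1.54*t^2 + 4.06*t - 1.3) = 3.6498*t^5 + 16.7216*t^4 + 18.731*t^3 + 11.0534*t^2 + 20.8132*t - 7.501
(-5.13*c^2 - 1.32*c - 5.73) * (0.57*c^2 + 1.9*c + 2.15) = -2.9241*c^4 - 10.4994*c^3 - 16.8036*c^2 - 13.725*c - 12.3195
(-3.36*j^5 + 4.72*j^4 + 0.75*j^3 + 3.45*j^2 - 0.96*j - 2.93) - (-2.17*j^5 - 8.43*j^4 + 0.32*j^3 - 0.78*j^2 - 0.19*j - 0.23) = -1.19*j^5 + 13.15*j^4 + 0.43*j^3 + 4.23*j^2 - 0.77*j - 2.7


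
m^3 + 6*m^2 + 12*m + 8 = (m + 2)^3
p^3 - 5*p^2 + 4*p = p*(p - 4)*(p - 1)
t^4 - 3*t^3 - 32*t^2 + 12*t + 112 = (t - 7)*(t - 2)*(t + 2)*(t + 4)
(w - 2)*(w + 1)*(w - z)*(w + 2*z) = w^4 + w^3*z - w^3 - 2*w^2*z^2 - w^2*z - 2*w^2 + 2*w*z^2 - 2*w*z + 4*z^2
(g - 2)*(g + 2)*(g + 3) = g^3 + 3*g^2 - 4*g - 12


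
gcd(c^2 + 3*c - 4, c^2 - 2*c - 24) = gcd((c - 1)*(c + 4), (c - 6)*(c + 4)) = c + 4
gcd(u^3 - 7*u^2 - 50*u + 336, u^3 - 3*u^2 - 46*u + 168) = u^2 + u - 42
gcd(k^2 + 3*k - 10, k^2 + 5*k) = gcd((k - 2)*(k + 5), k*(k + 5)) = k + 5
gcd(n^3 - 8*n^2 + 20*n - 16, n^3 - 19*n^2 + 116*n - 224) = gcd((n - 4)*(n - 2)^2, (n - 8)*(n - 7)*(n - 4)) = n - 4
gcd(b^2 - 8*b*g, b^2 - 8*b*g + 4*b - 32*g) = b - 8*g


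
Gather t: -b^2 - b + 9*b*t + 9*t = -b^2 - b + t*(9*b + 9)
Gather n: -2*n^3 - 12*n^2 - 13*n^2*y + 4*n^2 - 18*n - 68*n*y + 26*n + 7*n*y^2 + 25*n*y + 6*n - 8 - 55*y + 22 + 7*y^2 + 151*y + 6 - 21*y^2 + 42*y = -2*n^3 + n^2*(-13*y - 8) + n*(7*y^2 - 43*y + 14) - 14*y^2 + 138*y + 20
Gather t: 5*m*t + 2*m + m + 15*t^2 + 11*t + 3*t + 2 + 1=3*m + 15*t^2 + t*(5*m + 14) + 3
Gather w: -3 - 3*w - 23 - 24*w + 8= -27*w - 18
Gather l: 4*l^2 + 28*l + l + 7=4*l^2 + 29*l + 7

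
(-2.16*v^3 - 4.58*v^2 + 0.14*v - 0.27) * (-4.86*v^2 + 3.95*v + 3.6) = 10.4976*v^5 + 13.7268*v^4 - 26.5474*v^3 - 14.6228*v^2 - 0.5625*v - 0.972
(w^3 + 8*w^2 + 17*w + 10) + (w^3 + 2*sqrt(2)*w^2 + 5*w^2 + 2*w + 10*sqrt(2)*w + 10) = 2*w^3 + 2*sqrt(2)*w^2 + 13*w^2 + 10*sqrt(2)*w + 19*w + 20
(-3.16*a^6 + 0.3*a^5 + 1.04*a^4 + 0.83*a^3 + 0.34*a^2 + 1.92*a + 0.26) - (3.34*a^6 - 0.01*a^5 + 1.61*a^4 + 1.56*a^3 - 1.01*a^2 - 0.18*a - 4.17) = -6.5*a^6 + 0.31*a^5 - 0.57*a^4 - 0.73*a^3 + 1.35*a^2 + 2.1*a + 4.43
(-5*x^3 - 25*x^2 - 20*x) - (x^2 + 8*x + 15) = -5*x^3 - 26*x^2 - 28*x - 15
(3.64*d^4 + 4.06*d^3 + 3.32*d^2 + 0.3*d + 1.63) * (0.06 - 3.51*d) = -12.7764*d^5 - 14.0322*d^4 - 11.4096*d^3 - 0.8538*d^2 - 5.7033*d + 0.0978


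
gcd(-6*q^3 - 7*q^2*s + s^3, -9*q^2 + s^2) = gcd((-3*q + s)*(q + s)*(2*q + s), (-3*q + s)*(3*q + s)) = 3*q - s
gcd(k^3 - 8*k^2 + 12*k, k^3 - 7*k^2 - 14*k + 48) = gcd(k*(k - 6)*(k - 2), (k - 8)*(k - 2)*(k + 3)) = k - 2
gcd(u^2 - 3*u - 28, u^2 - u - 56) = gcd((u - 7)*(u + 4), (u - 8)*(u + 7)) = 1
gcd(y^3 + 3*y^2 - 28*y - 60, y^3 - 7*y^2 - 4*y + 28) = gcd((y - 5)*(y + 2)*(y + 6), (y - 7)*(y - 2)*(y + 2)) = y + 2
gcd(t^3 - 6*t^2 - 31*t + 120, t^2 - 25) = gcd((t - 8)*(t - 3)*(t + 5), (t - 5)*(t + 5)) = t + 5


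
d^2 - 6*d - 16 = (d - 8)*(d + 2)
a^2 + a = a*(a + 1)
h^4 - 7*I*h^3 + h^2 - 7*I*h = h*(h - 7*I)*(h - I)*(h + I)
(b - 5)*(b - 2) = b^2 - 7*b + 10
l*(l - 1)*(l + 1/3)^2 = l^4 - l^3/3 - 5*l^2/9 - l/9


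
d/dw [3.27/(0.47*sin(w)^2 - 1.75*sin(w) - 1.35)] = (5.7225 - 3.0738*sin(w))*cos(w)/(-0.47*sin(w)^2 + 1.75*sin(w) + 1.35)^2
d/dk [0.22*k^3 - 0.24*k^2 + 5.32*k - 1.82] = 0.66*k^2 - 0.48*k + 5.32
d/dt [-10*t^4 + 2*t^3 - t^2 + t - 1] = -40*t^3 + 6*t^2 - 2*t + 1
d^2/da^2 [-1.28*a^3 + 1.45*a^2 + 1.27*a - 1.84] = 2.9 - 7.68*a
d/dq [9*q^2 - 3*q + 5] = 18*q - 3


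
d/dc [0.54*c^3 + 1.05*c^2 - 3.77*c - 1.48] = 1.62*c^2 + 2.1*c - 3.77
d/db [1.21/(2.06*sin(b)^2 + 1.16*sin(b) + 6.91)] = -(4.9852*sin(b) + 1.4036)*cos(b)/(2.06*sin(b)^2 + 1.16*sin(b) + 6.91)^2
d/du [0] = 0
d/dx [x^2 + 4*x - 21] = 2*x + 4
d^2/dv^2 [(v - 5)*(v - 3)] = 2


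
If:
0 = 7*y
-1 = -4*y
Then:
No Solution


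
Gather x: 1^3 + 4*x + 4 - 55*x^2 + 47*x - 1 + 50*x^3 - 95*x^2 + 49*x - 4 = 50*x^3 - 150*x^2 + 100*x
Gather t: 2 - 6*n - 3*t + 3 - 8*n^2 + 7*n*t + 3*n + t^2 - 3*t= -8*n^2 - 3*n + t^2 + t*(7*n - 6) + 5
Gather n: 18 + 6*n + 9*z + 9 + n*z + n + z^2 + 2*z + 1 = n*(z + 7) + z^2 + 11*z + 28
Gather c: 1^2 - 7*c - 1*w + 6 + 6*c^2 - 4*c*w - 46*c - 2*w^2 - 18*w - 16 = 6*c^2 + c*(-4*w - 53) - 2*w^2 - 19*w - 9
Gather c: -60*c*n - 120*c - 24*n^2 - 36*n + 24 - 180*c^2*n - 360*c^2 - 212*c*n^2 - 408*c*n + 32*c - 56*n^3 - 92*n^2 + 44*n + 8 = c^2*(-180*n - 360) + c*(-212*n^2 - 468*n - 88) - 56*n^3 - 116*n^2 + 8*n + 32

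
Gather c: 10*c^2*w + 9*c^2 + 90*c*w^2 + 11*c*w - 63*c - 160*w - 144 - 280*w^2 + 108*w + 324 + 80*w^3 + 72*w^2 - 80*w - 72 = c^2*(10*w + 9) + c*(90*w^2 + 11*w - 63) + 80*w^3 - 208*w^2 - 132*w + 108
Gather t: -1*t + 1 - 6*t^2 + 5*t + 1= -6*t^2 + 4*t + 2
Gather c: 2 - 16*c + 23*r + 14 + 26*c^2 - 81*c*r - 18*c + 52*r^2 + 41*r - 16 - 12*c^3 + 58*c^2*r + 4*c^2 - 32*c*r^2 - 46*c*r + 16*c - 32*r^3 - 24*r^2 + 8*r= -12*c^3 + c^2*(58*r + 30) + c*(-32*r^2 - 127*r - 18) - 32*r^3 + 28*r^2 + 72*r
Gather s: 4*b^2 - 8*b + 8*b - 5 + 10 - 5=4*b^2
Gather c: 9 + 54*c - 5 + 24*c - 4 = 78*c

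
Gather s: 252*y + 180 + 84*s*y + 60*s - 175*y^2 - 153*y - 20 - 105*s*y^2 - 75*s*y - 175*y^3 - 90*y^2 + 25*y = s*(-105*y^2 + 9*y + 60) - 175*y^3 - 265*y^2 + 124*y + 160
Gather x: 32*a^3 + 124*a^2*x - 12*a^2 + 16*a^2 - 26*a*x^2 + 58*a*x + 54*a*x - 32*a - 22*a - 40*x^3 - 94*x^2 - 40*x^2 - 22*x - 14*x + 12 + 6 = 32*a^3 + 4*a^2 - 54*a - 40*x^3 + x^2*(-26*a - 134) + x*(124*a^2 + 112*a - 36) + 18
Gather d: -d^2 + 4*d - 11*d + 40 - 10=-d^2 - 7*d + 30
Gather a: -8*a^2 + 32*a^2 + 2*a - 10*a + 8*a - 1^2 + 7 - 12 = 24*a^2 - 6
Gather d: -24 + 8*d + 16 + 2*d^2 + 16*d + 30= 2*d^2 + 24*d + 22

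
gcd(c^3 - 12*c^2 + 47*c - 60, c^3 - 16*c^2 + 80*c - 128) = c - 4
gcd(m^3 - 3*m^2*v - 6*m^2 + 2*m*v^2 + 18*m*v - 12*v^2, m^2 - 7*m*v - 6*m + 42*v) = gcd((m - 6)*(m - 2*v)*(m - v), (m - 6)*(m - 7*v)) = m - 6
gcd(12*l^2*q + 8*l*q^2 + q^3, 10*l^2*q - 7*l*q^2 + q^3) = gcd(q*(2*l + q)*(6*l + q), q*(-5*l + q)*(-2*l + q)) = q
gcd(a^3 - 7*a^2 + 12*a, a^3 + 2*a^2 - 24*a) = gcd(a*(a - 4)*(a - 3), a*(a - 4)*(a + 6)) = a^2 - 4*a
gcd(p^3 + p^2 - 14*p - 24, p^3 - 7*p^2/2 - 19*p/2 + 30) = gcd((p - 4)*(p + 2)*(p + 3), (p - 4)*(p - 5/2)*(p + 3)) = p^2 - p - 12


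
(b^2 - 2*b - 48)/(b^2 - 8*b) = (b + 6)/b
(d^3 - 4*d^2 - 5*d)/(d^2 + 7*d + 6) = d*(d - 5)/(d + 6)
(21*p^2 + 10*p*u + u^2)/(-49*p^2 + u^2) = (-3*p - u)/(7*p - u)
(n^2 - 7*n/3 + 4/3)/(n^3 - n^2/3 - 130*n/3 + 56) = (n - 1)/(n^2 + n - 42)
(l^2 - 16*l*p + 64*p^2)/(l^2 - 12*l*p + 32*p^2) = (-l + 8*p)/(-l + 4*p)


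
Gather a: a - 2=a - 2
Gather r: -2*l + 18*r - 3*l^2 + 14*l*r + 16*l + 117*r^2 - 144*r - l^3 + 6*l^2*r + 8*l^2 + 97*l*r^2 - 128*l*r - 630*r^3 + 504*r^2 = -l^3 + 5*l^2 + 14*l - 630*r^3 + r^2*(97*l + 621) + r*(6*l^2 - 114*l - 126)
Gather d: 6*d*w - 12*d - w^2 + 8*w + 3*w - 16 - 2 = d*(6*w - 12) - w^2 + 11*w - 18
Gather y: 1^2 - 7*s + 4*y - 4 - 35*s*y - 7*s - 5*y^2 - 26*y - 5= -14*s - 5*y^2 + y*(-35*s - 22) - 8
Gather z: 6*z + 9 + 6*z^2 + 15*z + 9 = 6*z^2 + 21*z + 18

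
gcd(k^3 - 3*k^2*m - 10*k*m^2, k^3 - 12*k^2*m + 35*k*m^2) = k^2 - 5*k*m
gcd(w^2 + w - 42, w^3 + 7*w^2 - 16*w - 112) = w + 7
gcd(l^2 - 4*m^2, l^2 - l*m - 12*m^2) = 1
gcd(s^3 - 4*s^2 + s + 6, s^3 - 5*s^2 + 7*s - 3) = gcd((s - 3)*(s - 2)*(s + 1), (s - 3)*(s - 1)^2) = s - 3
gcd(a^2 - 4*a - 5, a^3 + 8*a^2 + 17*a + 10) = a + 1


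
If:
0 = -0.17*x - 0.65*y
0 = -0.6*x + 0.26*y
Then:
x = 0.00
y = 0.00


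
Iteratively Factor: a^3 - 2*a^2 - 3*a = (a + 1)*(a^2 - 3*a) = (a - 3)*(a + 1)*(a)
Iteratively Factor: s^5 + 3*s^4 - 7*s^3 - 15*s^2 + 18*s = (s - 1)*(s^4 + 4*s^3 - 3*s^2 - 18*s) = (s - 2)*(s - 1)*(s^3 + 6*s^2 + 9*s) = (s - 2)*(s - 1)*(s + 3)*(s^2 + 3*s) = (s - 2)*(s - 1)*(s + 3)^2*(s)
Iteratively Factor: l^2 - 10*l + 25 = (l - 5)*(l - 5)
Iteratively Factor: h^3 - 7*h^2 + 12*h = (h)*(h^2 - 7*h + 12) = h*(h - 4)*(h - 3)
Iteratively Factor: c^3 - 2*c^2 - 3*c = (c + 1)*(c^2 - 3*c) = (c - 3)*(c + 1)*(c)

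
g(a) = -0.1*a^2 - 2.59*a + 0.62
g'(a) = -0.2*a - 2.59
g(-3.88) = 9.16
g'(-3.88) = -1.81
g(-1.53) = 4.35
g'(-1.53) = -2.28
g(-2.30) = 6.05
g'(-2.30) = -2.13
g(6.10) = -18.90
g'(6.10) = -3.81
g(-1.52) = 4.33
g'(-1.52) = -2.29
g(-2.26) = 5.96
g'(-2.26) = -2.14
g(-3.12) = 7.73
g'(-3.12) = -1.97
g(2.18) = -5.50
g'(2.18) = -3.03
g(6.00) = -18.52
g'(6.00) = -3.79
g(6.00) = -18.52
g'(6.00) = -3.79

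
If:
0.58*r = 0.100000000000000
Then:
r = 0.17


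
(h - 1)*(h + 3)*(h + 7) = h^3 + 9*h^2 + 11*h - 21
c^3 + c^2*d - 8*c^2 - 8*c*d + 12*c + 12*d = (c - 6)*(c - 2)*(c + d)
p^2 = p^2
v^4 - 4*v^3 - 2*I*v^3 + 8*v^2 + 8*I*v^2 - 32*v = v*(v - 4)*(v - 4*I)*(v + 2*I)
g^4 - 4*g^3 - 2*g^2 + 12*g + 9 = (g - 3)^2*(g + 1)^2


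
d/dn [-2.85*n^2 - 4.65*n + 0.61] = -5.7*n - 4.65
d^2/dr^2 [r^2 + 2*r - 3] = 2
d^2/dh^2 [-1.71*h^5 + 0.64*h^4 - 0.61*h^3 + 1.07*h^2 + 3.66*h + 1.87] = -34.2*h^3 + 7.68*h^2 - 3.66*h + 2.14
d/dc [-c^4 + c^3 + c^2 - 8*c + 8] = -4*c^3 + 3*c^2 + 2*c - 8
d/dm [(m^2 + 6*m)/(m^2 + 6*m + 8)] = 16*(m + 3)/(m^4 + 12*m^3 + 52*m^2 + 96*m + 64)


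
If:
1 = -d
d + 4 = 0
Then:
No Solution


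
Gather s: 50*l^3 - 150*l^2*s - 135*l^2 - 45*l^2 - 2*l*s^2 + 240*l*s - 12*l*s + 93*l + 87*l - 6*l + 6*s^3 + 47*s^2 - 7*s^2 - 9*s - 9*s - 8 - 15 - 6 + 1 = 50*l^3 - 180*l^2 + 174*l + 6*s^3 + s^2*(40 - 2*l) + s*(-150*l^2 + 228*l - 18) - 28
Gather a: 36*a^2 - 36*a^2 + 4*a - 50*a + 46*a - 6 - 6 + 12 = 0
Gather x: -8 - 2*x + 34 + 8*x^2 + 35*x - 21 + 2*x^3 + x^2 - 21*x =2*x^3 + 9*x^2 + 12*x + 5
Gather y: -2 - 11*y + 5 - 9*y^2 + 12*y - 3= -9*y^2 + y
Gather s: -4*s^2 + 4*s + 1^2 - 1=-4*s^2 + 4*s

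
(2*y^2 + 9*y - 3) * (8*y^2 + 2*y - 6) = 16*y^4 + 76*y^3 - 18*y^2 - 60*y + 18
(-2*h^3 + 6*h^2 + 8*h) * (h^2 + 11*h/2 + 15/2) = -2*h^5 - 5*h^4 + 26*h^3 + 89*h^2 + 60*h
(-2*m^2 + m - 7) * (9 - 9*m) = 18*m^3 - 27*m^2 + 72*m - 63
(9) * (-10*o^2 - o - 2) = -90*o^2 - 9*o - 18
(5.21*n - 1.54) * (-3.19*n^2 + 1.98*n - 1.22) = -16.6199*n^3 + 15.2284*n^2 - 9.4054*n + 1.8788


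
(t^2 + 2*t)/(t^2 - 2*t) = (t + 2)/(t - 2)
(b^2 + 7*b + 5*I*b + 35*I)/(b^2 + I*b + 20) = (b + 7)/(b - 4*I)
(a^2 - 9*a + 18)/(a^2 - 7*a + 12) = (a - 6)/(a - 4)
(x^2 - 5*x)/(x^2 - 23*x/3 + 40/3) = 3*x/(3*x - 8)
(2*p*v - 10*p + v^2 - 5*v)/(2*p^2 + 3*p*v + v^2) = (v - 5)/(p + v)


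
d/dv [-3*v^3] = -9*v^2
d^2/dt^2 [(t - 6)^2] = 2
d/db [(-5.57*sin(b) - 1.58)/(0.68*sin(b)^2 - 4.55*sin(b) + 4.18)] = (3.7876*sin(b)^2 + 2.1488*sin(b) - 30.4716)*cos(b)/(0.4624*sin(b)^4 - 6.188*sin(b)^3 + 26.3873*sin(b)^2 - 38.038*sin(b) + 17.4724)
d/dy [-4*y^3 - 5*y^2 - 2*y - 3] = -12*y^2 - 10*y - 2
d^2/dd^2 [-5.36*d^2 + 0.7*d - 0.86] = -10.7200000000000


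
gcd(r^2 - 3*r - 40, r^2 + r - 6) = 1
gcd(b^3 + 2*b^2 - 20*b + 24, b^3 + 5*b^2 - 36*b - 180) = b + 6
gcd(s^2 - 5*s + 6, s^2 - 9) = s - 3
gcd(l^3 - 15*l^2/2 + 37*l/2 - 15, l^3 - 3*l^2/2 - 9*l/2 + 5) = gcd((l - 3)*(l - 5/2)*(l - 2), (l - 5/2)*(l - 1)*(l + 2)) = l - 5/2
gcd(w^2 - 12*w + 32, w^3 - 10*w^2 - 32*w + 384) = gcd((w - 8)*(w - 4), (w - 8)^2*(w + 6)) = w - 8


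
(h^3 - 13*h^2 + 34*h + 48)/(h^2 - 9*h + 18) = (h^2 - 7*h - 8)/(h - 3)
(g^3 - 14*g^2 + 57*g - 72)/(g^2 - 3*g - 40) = (g^2 - 6*g + 9)/(g + 5)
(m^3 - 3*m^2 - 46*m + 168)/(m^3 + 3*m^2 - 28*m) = (m - 6)/m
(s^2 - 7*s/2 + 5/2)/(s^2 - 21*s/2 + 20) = (s - 1)/(s - 8)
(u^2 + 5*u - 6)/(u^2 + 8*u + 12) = (u - 1)/(u + 2)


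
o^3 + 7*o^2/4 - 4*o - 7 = (o - 2)*(o + 7/4)*(o + 2)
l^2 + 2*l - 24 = (l - 4)*(l + 6)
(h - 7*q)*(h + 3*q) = h^2 - 4*h*q - 21*q^2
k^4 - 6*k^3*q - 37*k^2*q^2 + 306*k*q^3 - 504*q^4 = (k - 6*q)*(k - 4*q)*(k - 3*q)*(k + 7*q)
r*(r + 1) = r^2 + r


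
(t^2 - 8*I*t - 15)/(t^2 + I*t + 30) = (t - 3*I)/(t + 6*I)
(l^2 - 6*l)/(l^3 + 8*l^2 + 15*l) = (l - 6)/(l^2 + 8*l + 15)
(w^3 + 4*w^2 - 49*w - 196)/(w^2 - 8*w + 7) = (w^2 + 11*w + 28)/(w - 1)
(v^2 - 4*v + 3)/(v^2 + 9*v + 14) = (v^2 - 4*v + 3)/(v^2 + 9*v + 14)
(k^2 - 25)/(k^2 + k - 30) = (k + 5)/(k + 6)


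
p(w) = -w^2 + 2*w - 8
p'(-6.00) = 14.00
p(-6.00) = -56.00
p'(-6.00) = 14.00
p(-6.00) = -56.00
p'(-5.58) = 13.16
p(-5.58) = -50.30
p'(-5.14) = 12.28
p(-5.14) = -44.70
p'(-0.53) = 3.06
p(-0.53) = -9.34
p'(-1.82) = 5.64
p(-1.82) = -14.95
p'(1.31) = -0.62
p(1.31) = -7.10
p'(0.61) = 0.78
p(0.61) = -7.15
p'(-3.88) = 9.76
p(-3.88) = -30.81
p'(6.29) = -10.58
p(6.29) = -34.98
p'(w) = 2 - 2*w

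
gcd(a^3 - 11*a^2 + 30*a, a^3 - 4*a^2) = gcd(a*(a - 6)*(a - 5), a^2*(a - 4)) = a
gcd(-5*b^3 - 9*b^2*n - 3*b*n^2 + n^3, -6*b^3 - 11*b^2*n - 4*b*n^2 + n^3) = b^2 + 2*b*n + n^2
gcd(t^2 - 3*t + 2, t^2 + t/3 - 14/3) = t - 2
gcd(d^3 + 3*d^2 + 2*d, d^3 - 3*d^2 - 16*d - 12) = d^2 + 3*d + 2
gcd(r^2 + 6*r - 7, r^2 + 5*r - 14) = r + 7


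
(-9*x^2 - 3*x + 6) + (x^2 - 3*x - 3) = -8*x^2 - 6*x + 3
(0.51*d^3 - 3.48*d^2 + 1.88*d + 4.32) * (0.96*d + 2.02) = 0.4896*d^4 - 2.3106*d^3 - 5.2248*d^2 + 7.9448*d + 8.7264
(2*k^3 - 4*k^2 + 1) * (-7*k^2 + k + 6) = -14*k^5 + 30*k^4 + 8*k^3 - 31*k^2 + k + 6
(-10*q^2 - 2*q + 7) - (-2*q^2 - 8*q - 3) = -8*q^2 + 6*q + 10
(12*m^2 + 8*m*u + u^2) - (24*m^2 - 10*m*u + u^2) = -12*m^2 + 18*m*u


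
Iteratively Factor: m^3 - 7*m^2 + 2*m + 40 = (m + 2)*(m^2 - 9*m + 20) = (m - 4)*(m + 2)*(m - 5)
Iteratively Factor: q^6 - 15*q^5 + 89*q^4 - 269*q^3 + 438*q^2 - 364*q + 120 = (q - 2)*(q^5 - 13*q^4 + 63*q^3 - 143*q^2 + 152*q - 60) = (q - 3)*(q - 2)*(q^4 - 10*q^3 + 33*q^2 - 44*q + 20) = (q - 3)*(q - 2)^2*(q^3 - 8*q^2 + 17*q - 10) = (q - 3)*(q - 2)^2*(q - 1)*(q^2 - 7*q + 10) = (q - 5)*(q - 3)*(q - 2)^2*(q - 1)*(q - 2)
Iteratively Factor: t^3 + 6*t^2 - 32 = (t + 4)*(t^2 + 2*t - 8) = (t - 2)*(t + 4)*(t + 4)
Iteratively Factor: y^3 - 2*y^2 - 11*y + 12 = (y - 1)*(y^2 - y - 12) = (y - 4)*(y - 1)*(y + 3)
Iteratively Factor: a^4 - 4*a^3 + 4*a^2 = (a)*(a^3 - 4*a^2 + 4*a) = a^2*(a^2 - 4*a + 4) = a^2*(a - 2)*(a - 2)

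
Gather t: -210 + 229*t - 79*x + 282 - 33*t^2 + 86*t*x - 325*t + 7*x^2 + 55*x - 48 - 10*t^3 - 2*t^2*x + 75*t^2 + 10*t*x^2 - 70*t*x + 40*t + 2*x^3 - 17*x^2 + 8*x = -10*t^3 + t^2*(42 - 2*x) + t*(10*x^2 + 16*x - 56) + 2*x^3 - 10*x^2 - 16*x + 24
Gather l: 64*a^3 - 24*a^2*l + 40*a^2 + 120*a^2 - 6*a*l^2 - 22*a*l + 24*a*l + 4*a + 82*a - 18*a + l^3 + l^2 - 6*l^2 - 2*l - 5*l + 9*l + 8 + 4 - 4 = 64*a^3 + 160*a^2 + 68*a + l^3 + l^2*(-6*a - 5) + l*(-24*a^2 + 2*a + 2) + 8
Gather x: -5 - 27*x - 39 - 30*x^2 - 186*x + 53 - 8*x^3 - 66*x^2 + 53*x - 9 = -8*x^3 - 96*x^2 - 160*x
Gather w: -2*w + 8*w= 6*w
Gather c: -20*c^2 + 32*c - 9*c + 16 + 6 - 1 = -20*c^2 + 23*c + 21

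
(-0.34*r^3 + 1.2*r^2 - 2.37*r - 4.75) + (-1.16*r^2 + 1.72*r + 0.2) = -0.34*r^3 + 0.04*r^2 - 0.65*r - 4.55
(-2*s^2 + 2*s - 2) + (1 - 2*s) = -2*s^2 - 1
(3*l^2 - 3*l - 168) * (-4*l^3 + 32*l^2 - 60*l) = -12*l^5 + 108*l^4 + 396*l^3 - 5196*l^2 + 10080*l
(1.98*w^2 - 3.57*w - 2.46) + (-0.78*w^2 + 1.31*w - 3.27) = 1.2*w^2 - 2.26*w - 5.73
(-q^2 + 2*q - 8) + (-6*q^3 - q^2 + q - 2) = -6*q^3 - 2*q^2 + 3*q - 10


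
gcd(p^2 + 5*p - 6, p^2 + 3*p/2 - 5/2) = p - 1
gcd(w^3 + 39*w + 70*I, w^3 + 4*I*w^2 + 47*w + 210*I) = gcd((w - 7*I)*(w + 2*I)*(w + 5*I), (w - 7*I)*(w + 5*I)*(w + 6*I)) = w^2 - 2*I*w + 35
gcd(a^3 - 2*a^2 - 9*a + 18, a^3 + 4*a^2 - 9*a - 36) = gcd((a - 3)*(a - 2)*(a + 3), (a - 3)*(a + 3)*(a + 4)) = a^2 - 9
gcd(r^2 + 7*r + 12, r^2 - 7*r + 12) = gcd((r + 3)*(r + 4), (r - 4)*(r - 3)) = 1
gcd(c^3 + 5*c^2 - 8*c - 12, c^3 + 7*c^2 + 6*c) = c^2 + 7*c + 6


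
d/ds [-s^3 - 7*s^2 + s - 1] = -3*s^2 - 14*s + 1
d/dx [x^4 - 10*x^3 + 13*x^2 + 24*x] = 4*x^3 - 30*x^2 + 26*x + 24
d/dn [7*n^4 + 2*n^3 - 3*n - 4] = 28*n^3 + 6*n^2 - 3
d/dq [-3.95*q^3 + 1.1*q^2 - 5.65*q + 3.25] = -11.85*q^2 + 2.2*q - 5.65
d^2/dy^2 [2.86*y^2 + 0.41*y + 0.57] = 5.72000000000000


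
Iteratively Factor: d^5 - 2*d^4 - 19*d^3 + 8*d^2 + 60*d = (d)*(d^4 - 2*d^3 - 19*d^2 + 8*d + 60) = d*(d + 2)*(d^3 - 4*d^2 - 11*d + 30) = d*(d + 2)*(d + 3)*(d^2 - 7*d + 10) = d*(d - 5)*(d + 2)*(d + 3)*(d - 2)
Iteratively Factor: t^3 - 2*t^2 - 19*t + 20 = (t + 4)*(t^2 - 6*t + 5) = (t - 5)*(t + 4)*(t - 1)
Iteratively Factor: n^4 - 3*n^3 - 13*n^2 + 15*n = (n - 5)*(n^3 + 2*n^2 - 3*n) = n*(n - 5)*(n^2 + 2*n - 3) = n*(n - 5)*(n + 3)*(n - 1)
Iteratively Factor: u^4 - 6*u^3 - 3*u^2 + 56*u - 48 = (u - 4)*(u^3 - 2*u^2 - 11*u + 12) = (u - 4)*(u + 3)*(u^2 - 5*u + 4) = (u - 4)^2*(u + 3)*(u - 1)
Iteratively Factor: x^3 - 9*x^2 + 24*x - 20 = (x - 2)*(x^2 - 7*x + 10) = (x - 2)^2*(x - 5)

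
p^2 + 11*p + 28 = (p + 4)*(p + 7)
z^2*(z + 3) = z^3 + 3*z^2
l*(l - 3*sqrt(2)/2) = l^2 - 3*sqrt(2)*l/2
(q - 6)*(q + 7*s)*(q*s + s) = q^3*s + 7*q^2*s^2 - 5*q^2*s - 35*q*s^2 - 6*q*s - 42*s^2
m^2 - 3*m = m*(m - 3)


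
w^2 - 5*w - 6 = (w - 6)*(w + 1)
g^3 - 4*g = g*(g - 2)*(g + 2)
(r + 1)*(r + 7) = r^2 + 8*r + 7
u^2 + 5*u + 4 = (u + 1)*(u + 4)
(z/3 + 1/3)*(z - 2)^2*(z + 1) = z^4/3 - 2*z^3/3 - z^2 + 4*z/3 + 4/3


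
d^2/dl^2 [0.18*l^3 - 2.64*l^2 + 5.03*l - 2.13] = 1.08*l - 5.28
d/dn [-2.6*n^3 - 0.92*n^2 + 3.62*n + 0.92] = -7.8*n^2 - 1.84*n + 3.62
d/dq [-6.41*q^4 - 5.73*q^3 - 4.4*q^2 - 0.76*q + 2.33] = -25.64*q^3 - 17.19*q^2 - 8.8*q - 0.76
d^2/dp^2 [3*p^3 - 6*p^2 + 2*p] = 18*p - 12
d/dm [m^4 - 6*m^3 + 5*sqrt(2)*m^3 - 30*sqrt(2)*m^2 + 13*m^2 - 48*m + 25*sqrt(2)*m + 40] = 4*m^3 - 18*m^2 + 15*sqrt(2)*m^2 - 60*sqrt(2)*m + 26*m - 48 + 25*sqrt(2)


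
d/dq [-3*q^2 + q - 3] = 1 - 6*q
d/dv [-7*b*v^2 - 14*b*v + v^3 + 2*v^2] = -14*b*v - 14*b + 3*v^2 + 4*v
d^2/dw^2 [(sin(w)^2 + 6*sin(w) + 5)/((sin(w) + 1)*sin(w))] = 5*(cos(w)^2 + 1)/sin(w)^3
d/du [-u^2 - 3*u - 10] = -2*u - 3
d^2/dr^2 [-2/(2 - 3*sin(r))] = 6*(-3*sin(r)^2 - 2*sin(r) + 6)/(3*sin(r) - 2)^3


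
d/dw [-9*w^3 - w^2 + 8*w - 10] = -27*w^2 - 2*w + 8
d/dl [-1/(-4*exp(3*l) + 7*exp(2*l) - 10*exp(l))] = 2*(-6*exp(2*l) + 7*exp(l) - 5)*exp(-l)/(4*exp(2*l) - 7*exp(l) + 10)^2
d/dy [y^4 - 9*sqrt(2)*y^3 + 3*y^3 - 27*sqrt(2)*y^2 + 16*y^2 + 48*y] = 4*y^3 - 27*sqrt(2)*y^2 + 9*y^2 - 54*sqrt(2)*y + 32*y + 48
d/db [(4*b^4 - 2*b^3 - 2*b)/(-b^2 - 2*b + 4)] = 2*(-4*b^5 - 11*b^4 + 36*b^3 - 13*b^2 - 4)/(b^4 + 4*b^3 - 4*b^2 - 16*b + 16)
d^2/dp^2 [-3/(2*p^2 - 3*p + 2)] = 6*(4*p^2 - 6*p - (4*p - 3)^2 + 4)/(2*p^2 - 3*p + 2)^3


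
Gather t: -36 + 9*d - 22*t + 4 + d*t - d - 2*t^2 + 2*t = 8*d - 2*t^2 + t*(d - 20) - 32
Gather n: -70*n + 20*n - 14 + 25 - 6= 5 - 50*n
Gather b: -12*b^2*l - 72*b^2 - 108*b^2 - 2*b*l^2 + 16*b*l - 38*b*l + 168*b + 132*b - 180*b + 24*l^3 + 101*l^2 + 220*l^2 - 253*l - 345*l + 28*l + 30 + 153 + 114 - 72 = b^2*(-12*l - 180) + b*(-2*l^2 - 22*l + 120) + 24*l^3 + 321*l^2 - 570*l + 225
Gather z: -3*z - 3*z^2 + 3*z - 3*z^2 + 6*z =-6*z^2 + 6*z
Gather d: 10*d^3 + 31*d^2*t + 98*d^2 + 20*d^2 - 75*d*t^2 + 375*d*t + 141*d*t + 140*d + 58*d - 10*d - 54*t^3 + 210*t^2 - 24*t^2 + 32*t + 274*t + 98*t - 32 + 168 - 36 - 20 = 10*d^3 + d^2*(31*t + 118) + d*(-75*t^2 + 516*t + 188) - 54*t^3 + 186*t^2 + 404*t + 80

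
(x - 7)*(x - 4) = x^2 - 11*x + 28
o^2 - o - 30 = (o - 6)*(o + 5)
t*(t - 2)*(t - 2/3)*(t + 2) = t^4 - 2*t^3/3 - 4*t^2 + 8*t/3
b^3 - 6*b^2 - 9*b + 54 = (b - 6)*(b - 3)*(b + 3)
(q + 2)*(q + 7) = q^2 + 9*q + 14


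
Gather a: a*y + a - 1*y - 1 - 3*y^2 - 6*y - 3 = a*(y + 1) - 3*y^2 - 7*y - 4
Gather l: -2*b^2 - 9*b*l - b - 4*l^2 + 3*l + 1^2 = -2*b^2 - b - 4*l^2 + l*(3 - 9*b) + 1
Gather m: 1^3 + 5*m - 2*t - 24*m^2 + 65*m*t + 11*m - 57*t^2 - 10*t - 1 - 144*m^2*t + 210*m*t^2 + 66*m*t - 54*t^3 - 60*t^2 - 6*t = m^2*(-144*t - 24) + m*(210*t^2 + 131*t + 16) - 54*t^3 - 117*t^2 - 18*t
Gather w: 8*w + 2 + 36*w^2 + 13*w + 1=36*w^2 + 21*w + 3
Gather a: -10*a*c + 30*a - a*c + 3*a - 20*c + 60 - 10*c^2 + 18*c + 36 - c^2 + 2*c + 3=a*(33 - 11*c) - 11*c^2 + 99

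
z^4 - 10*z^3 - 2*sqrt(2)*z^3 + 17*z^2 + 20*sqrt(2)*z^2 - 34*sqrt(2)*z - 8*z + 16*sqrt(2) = (z - 8)*(z - 1)^2*(z - 2*sqrt(2))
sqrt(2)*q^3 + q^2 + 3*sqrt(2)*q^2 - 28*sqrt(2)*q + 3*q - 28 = (q - 4)*(q + 7)*(sqrt(2)*q + 1)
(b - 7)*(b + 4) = b^2 - 3*b - 28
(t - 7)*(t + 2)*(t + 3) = t^3 - 2*t^2 - 29*t - 42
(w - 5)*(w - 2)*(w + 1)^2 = w^4 - 5*w^3 - 3*w^2 + 13*w + 10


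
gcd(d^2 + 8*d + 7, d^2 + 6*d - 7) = d + 7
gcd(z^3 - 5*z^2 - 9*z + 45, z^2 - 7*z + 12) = z - 3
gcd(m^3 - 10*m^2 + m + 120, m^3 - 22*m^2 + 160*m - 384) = m - 8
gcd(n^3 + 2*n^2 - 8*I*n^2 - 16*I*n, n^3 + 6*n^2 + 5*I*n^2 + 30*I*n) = n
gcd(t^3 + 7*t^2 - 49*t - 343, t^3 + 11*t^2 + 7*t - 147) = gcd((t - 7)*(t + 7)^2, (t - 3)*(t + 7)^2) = t^2 + 14*t + 49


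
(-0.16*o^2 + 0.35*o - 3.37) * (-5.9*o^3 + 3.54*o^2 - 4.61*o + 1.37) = 0.944*o^5 - 2.6314*o^4 + 21.8596*o^3 - 13.7625*o^2 + 16.0152*o - 4.6169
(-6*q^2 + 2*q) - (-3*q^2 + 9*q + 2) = -3*q^2 - 7*q - 2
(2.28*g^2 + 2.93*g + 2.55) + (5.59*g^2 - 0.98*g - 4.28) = 7.87*g^2 + 1.95*g - 1.73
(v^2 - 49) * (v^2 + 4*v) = v^4 + 4*v^3 - 49*v^2 - 196*v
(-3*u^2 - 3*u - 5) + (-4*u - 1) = -3*u^2 - 7*u - 6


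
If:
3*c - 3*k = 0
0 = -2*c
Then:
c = 0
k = 0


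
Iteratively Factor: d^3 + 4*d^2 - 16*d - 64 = (d + 4)*(d^2 - 16) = (d - 4)*(d + 4)*(d + 4)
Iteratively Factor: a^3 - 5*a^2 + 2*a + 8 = (a - 2)*(a^2 - 3*a - 4) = (a - 2)*(a + 1)*(a - 4)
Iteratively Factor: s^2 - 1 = (s + 1)*(s - 1)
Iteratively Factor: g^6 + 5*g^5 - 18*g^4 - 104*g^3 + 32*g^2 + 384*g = (g + 4)*(g^5 + g^4 - 22*g^3 - 16*g^2 + 96*g) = g*(g + 4)*(g^4 + g^3 - 22*g^2 - 16*g + 96) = g*(g + 4)^2*(g^3 - 3*g^2 - 10*g + 24) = g*(g + 3)*(g + 4)^2*(g^2 - 6*g + 8) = g*(g - 2)*(g + 3)*(g + 4)^2*(g - 4)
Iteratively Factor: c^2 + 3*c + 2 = (c + 2)*(c + 1)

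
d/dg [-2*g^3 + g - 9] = 1 - 6*g^2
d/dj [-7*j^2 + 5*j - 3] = 5 - 14*j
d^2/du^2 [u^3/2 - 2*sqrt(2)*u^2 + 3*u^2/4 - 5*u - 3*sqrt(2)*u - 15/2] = 3*u - 4*sqrt(2) + 3/2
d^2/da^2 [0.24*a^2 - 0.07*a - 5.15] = 0.480000000000000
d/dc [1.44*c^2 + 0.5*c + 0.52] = 2.88*c + 0.5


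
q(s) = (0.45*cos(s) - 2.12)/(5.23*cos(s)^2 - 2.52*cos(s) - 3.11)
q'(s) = (10.46*sin(s)*cos(s) - 2.52*sin(s))*(0.45*cos(s) - 2.12)/(5.23*cos(s)^2 - 2.52*cos(s) - 3.11)^2 - 0.45*sin(s)/(5.23*cos(s)^2 - 2.52*cos(s) - 3.11)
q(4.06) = -6.89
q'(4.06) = -138.74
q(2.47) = -1.20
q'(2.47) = 3.72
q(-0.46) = 1.47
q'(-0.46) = 3.65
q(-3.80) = -1.15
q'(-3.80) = 3.39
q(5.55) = 0.85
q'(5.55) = 1.29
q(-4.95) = 0.59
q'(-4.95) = 0.14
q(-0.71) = 0.88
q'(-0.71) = 1.40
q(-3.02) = -0.56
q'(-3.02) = -0.18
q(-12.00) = 1.15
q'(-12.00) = -2.42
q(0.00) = 4.18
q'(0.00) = 0.00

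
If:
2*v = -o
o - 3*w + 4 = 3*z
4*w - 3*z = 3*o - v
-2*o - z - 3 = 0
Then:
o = -158/71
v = 79/71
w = -61/71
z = 103/71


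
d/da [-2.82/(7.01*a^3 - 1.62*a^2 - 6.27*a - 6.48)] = (59.3046*a^2 - 9.1368*a - 17.6814)/(-7.01*a^3 + 1.62*a^2 + 6.27*a + 6.48)^2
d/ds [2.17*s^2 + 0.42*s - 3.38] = 4.34*s + 0.42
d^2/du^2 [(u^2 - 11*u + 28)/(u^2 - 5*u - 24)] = 4*(-3*u^3 + 78*u^2 - 606*u + 1634)/(u^6 - 15*u^5 + 3*u^4 + 595*u^3 - 72*u^2 - 8640*u - 13824)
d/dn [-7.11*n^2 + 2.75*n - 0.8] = 2.75 - 14.22*n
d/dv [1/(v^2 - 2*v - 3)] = 2*(1 - v)/(-v^2 + 2*v + 3)^2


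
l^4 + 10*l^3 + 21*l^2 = l^2*(l + 3)*(l + 7)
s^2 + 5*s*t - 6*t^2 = (s - t)*(s + 6*t)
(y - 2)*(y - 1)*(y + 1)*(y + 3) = y^4 + y^3 - 7*y^2 - y + 6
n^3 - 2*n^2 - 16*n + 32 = (n - 4)*(n - 2)*(n + 4)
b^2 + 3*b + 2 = (b + 1)*(b + 2)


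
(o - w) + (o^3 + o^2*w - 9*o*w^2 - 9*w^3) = o^3 + o^2*w - 9*o*w^2 + o - 9*w^3 - w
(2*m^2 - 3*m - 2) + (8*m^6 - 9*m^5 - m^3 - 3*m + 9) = 8*m^6 - 9*m^5 - m^3 + 2*m^2 - 6*m + 7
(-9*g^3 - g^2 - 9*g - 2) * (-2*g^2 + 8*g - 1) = 18*g^5 - 70*g^4 + 19*g^3 - 67*g^2 - 7*g + 2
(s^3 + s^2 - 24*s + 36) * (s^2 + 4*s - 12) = s^5 + 5*s^4 - 32*s^3 - 72*s^2 + 432*s - 432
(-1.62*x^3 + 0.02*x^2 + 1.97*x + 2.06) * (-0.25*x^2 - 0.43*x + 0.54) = 0.405*x^5 + 0.6916*x^4 - 1.3759*x^3 - 1.3513*x^2 + 0.178*x + 1.1124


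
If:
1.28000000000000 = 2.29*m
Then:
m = 0.56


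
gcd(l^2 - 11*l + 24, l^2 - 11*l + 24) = l^2 - 11*l + 24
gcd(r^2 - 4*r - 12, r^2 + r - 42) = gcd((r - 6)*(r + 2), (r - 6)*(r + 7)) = r - 6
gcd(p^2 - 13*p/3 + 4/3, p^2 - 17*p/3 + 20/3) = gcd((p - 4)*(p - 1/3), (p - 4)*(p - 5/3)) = p - 4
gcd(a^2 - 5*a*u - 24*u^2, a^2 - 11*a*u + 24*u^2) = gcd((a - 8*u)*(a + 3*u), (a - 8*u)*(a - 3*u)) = -a + 8*u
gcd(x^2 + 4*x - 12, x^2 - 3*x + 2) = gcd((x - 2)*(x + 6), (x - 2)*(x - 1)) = x - 2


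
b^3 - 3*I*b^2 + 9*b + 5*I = (b - 5*I)*(b + I)^2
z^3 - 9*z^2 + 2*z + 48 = (z - 8)*(z - 3)*(z + 2)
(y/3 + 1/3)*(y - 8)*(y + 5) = y^3/3 - 2*y^2/3 - 43*y/3 - 40/3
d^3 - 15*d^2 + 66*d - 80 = (d - 8)*(d - 5)*(d - 2)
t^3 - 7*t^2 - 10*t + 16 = (t - 8)*(t - 1)*(t + 2)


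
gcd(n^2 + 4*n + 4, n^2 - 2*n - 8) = n + 2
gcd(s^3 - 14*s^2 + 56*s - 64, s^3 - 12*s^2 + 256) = s - 8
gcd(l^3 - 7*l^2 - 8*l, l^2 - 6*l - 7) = l + 1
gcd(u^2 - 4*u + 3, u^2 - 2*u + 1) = u - 1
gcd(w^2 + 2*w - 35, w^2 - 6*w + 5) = w - 5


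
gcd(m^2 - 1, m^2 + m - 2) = m - 1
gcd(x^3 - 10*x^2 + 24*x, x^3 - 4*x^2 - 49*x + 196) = x - 4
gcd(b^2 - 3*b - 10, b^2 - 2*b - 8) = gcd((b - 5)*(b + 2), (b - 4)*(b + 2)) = b + 2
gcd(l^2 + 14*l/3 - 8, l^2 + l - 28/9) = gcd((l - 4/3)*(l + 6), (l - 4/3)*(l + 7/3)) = l - 4/3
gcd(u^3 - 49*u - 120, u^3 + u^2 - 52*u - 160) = u^2 - 3*u - 40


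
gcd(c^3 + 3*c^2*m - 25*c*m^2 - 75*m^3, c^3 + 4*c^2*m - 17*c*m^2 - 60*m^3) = c^2 + 8*c*m + 15*m^2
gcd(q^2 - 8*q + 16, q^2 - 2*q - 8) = q - 4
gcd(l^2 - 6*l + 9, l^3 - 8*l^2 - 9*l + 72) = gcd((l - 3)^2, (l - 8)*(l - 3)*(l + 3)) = l - 3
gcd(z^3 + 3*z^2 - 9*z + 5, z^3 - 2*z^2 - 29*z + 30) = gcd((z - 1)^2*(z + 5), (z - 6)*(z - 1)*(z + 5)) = z^2 + 4*z - 5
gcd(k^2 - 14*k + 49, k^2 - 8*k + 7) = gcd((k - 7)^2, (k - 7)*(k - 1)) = k - 7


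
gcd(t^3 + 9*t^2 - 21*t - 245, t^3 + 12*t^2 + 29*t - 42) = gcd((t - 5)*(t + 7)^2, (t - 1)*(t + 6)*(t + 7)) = t + 7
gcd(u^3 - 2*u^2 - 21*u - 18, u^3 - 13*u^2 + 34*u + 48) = u^2 - 5*u - 6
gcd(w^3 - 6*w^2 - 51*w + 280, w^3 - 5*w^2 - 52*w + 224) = w^2 - w - 56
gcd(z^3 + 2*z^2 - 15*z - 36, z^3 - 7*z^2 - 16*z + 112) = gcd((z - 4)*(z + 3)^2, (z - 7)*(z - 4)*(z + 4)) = z - 4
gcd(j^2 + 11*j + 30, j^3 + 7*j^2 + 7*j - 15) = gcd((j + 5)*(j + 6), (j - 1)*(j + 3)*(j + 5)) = j + 5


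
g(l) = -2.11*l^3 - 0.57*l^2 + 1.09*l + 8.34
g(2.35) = -19.63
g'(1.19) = -9.23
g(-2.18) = 25.12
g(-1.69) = 15.05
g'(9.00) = -521.90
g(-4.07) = 136.72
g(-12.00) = 3559.26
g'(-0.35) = 0.71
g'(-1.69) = -15.06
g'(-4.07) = -99.13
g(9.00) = -1566.21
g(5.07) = -275.77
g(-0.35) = 7.98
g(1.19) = 5.27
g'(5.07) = -167.40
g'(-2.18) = -26.51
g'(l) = -6.33*l^2 - 1.14*l + 1.09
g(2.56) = -28.01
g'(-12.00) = -896.75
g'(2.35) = -36.55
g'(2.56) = -43.31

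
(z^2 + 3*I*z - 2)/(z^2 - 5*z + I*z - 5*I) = (z + 2*I)/(z - 5)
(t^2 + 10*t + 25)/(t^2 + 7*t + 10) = (t + 5)/(t + 2)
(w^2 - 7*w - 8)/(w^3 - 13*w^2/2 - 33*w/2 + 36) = 2*(w + 1)/(2*w^2 + 3*w - 9)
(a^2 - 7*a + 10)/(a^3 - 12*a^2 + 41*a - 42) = (a - 5)/(a^2 - 10*a + 21)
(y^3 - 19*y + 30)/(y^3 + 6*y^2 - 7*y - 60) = (y - 2)/(y + 4)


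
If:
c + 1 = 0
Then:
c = -1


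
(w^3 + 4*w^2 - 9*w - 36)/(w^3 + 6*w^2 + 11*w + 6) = (w^2 + w - 12)/(w^2 + 3*w + 2)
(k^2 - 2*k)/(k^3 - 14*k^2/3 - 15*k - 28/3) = 3*k*(2 - k)/(-3*k^3 + 14*k^2 + 45*k + 28)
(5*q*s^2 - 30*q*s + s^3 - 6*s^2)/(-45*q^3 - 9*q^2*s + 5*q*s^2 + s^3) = s*(6 - s)/(9*q^2 - s^2)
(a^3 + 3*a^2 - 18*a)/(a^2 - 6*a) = (a^2 + 3*a - 18)/(a - 6)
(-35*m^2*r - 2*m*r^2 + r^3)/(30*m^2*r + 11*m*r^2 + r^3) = (-7*m + r)/(6*m + r)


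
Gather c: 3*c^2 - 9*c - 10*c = 3*c^2 - 19*c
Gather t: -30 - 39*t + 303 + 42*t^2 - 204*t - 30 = 42*t^2 - 243*t + 243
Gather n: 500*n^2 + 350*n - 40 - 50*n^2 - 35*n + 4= 450*n^2 + 315*n - 36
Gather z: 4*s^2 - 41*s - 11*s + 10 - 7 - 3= 4*s^2 - 52*s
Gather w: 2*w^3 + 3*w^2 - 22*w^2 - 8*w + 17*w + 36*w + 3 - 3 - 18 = 2*w^3 - 19*w^2 + 45*w - 18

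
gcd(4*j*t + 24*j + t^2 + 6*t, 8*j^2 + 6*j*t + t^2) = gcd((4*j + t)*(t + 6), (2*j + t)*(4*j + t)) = 4*j + t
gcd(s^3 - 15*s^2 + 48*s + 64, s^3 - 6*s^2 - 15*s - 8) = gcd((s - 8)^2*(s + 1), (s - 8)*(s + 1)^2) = s^2 - 7*s - 8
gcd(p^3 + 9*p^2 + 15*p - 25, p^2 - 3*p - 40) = p + 5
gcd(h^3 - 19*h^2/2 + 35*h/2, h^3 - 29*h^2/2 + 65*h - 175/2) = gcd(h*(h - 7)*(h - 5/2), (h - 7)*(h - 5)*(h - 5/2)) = h^2 - 19*h/2 + 35/2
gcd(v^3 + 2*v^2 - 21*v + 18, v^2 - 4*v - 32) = 1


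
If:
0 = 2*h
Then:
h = 0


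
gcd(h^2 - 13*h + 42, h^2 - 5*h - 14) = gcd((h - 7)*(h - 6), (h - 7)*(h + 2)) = h - 7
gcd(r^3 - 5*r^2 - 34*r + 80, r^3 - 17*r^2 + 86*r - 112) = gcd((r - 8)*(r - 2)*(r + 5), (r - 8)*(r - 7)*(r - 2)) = r^2 - 10*r + 16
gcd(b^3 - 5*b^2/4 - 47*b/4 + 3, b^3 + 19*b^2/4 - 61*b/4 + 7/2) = b - 1/4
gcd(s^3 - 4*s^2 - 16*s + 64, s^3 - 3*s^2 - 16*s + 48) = s^2 - 16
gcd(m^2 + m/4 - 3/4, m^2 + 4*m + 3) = m + 1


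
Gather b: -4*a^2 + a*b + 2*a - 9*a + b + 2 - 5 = -4*a^2 - 7*a + b*(a + 1) - 3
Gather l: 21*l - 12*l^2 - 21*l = -12*l^2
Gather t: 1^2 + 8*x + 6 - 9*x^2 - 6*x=-9*x^2 + 2*x + 7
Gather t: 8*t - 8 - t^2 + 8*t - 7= -t^2 + 16*t - 15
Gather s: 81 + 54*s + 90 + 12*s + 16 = 66*s + 187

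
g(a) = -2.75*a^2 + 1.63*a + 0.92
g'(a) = 1.63 - 5.5*a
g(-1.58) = -8.52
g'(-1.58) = 10.32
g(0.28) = 1.16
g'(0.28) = 0.09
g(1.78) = -4.89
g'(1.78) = -8.16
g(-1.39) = -6.66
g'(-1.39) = 9.28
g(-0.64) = -1.25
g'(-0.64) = 5.15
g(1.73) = -4.49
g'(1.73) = -7.88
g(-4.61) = -65.04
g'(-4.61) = 26.98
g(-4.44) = -60.53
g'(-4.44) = 26.05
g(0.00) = 0.92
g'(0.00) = 1.63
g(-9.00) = -236.50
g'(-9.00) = 51.13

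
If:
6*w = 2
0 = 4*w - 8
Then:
No Solution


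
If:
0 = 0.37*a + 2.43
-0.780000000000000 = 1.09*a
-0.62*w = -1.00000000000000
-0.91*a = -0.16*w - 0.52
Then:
No Solution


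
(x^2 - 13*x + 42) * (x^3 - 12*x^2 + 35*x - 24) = x^5 - 25*x^4 + 233*x^3 - 983*x^2 + 1782*x - 1008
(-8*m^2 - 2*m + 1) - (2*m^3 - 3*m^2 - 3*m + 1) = -2*m^3 - 5*m^2 + m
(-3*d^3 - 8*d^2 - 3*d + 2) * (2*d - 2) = -6*d^4 - 10*d^3 + 10*d^2 + 10*d - 4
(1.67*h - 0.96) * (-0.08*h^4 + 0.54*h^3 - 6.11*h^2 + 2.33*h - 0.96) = -0.1336*h^5 + 0.9786*h^4 - 10.7221*h^3 + 9.7567*h^2 - 3.84*h + 0.9216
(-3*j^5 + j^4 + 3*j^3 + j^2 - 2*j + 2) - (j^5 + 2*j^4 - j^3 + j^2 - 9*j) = -4*j^5 - j^4 + 4*j^3 + 7*j + 2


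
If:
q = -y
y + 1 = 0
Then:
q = 1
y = -1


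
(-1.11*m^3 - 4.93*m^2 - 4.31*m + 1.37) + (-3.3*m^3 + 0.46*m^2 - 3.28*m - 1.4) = -4.41*m^3 - 4.47*m^2 - 7.59*m - 0.0299999999999998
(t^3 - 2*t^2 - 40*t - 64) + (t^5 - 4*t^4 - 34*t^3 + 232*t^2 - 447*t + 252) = t^5 - 4*t^4 - 33*t^3 + 230*t^2 - 487*t + 188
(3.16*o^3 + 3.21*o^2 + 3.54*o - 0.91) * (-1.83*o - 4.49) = -5.7828*o^4 - 20.0627*o^3 - 20.8911*o^2 - 14.2293*o + 4.0859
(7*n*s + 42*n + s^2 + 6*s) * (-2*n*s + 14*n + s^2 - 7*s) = -14*n^2*s^2 + 14*n^2*s + 588*n^2 + 5*n*s^3 - 5*n*s^2 - 210*n*s + s^4 - s^3 - 42*s^2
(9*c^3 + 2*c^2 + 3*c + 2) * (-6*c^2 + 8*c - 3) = -54*c^5 + 60*c^4 - 29*c^3 + 6*c^2 + 7*c - 6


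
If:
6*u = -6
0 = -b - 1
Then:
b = -1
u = -1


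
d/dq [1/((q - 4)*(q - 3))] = (7 - 2*q)/(q^4 - 14*q^3 + 73*q^2 - 168*q + 144)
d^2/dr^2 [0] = 0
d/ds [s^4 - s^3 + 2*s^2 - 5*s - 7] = 4*s^3 - 3*s^2 + 4*s - 5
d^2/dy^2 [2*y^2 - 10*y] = 4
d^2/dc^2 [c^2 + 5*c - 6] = 2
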